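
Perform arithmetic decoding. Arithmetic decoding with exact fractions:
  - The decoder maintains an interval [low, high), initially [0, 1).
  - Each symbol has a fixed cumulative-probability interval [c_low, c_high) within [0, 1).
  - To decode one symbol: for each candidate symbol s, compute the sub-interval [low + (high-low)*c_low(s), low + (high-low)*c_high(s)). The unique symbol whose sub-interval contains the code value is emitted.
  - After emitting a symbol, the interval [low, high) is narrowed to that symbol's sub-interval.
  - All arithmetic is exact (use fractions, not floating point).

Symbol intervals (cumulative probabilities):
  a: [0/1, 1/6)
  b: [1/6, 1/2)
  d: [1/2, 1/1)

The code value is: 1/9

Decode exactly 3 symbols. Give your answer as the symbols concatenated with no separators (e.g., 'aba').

Step 1: interval [0/1, 1/1), width = 1/1 - 0/1 = 1/1
  'a': [0/1 + 1/1*0/1, 0/1 + 1/1*1/6) = [0/1, 1/6) <- contains code 1/9
  'b': [0/1 + 1/1*1/6, 0/1 + 1/1*1/2) = [1/6, 1/2)
  'd': [0/1 + 1/1*1/2, 0/1 + 1/1*1/1) = [1/2, 1/1)
  emit 'a', narrow to [0/1, 1/6)
Step 2: interval [0/1, 1/6), width = 1/6 - 0/1 = 1/6
  'a': [0/1 + 1/6*0/1, 0/1 + 1/6*1/6) = [0/1, 1/36)
  'b': [0/1 + 1/6*1/6, 0/1 + 1/6*1/2) = [1/36, 1/12)
  'd': [0/1 + 1/6*1/2, 0/1 + 1/6*1/1) = [1/12, 1/6) <- contains code 1/9
  emit 'd', narrow to [1/12, 1/6)
Step 3: interval [1/12, 1/6), width = 1/6 - 1/12 = 1/12
  'a': [1/12 + 1/12*0/1, 1/12 + 1/12*1/6) = [1/12, 7/72)
  'b': [1/12 + 1/12*1/6, 1/12 + 1/12*1/2) = [7/72, 1/8) <- contains code 1/9
  'd': [1/12 + 1/12*1/2, 1/12 + 1/12*1/1) = [1/8, 1/6)
  emit 'b', narrow to [7/72, 1/8)

Answer: adb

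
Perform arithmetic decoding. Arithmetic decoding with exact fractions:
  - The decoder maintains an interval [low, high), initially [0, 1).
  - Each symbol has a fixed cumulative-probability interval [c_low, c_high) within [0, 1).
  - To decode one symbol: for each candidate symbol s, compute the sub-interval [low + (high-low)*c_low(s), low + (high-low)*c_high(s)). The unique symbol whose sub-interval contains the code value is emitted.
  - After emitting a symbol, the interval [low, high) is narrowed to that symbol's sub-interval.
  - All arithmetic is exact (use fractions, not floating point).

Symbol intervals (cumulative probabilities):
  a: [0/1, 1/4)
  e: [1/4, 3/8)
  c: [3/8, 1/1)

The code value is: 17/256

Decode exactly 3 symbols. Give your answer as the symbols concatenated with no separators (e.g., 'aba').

Answer: aea

Derivation:
Step 1: interval [0/1, 1/1), width = 1/1 - 0/1 = 1/1
  'a': [0/1 + 1/1*0/1, 0/1 + 1/1*1/4) = [0/1, 1/4) <- contains code 17/256
  'e': [0/1 + 1/1*1/4, 0/1 + 1/1*3/8) = [1/4, 3/8)
  'c': [0/1 + 1/1*3/8, 0/1 + 1/1*1/1) = [3/8, 1/1)
  emit 'a', narrow to [0/1, 1/4)
Step 2: interval [0/1, 1/4), width = 1/4 - 0/1 = 1/4
  'a': [0/1 + 1/4*0/1, 0/1 + 1/4*1/4) = [0/1, 1/16)
  'e': [0/1 + 1/4*1/4, 0/1 + 1/4*3/8) = [1/16, 3/32) <- contains code 17/256
  'c': [0/1 + 1/4*3/8, 0/1 + 1/4*1/1) = [3/32, 1/4)
  emit 'e', narrow to [1/16, 3/32)
Step 3: interval [1/16, 3/32), width = 3/32 - 1/16 = 1/32
  'a': [1/16 + 1/32*0/1, 1/16 + 1/32*1/4) = [1/16, 9/128) <- contains code 17/256
  'e': [1/16 + 1/32*1/4, 1/16 + 1/32*3/8) = [9/128, 19/256)
  'c': [1/16 + 1/32*3/8, 1/16 + 1/32*1/1) = [19/256, 3/32)
  emit 'a', narrow to [1/16, 9/128)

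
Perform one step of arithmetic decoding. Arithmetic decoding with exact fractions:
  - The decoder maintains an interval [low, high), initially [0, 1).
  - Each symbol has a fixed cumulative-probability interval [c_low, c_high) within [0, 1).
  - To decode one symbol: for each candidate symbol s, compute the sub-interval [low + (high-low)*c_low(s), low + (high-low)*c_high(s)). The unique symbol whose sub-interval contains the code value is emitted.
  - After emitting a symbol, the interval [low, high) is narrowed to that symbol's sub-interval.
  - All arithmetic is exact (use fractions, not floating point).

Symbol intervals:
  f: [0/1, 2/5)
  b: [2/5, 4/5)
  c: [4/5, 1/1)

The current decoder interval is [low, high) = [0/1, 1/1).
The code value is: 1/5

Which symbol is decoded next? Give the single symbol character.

Answer: f

Derivation:
Interval width = high − low = 1/1 − 0/1 = 1/1
Scaled code = (code − low) / width = (1/5 − 0/1) / 1/1 = 1/5
  f: [0/1, 2/5) ← scaled code falls here ✓
  b: [2/5, 4/5) 
  c: [4/5, 1/1) 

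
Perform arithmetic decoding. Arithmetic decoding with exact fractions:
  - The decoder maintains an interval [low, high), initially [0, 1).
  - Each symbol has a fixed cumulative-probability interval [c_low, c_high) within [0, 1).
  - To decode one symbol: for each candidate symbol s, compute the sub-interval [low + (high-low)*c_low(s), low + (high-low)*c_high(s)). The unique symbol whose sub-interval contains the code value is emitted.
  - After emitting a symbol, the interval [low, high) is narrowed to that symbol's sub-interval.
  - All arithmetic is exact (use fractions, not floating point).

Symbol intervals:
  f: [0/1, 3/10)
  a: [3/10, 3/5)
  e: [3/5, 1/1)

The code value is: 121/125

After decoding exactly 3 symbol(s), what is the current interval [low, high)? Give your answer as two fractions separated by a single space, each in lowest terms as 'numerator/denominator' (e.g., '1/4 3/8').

Step 1: interval [0/1, 1/1), width = 1/1 - 0/1 = 1/1
  'f': [0/1 + 1/1*0/1, 0/1 + 1/1*3/10) = [0/1, 3/10)
  'a': [0/1 + 1/1*3/10, 0/1 + 1/1*3/5) = [3/10, 3/5)
  'e': [0/1 + 1/1*3/5, 0/1 + 1/1*1/1) = [3/5, 1/1) <- contains code 121/125
  emit 'e', narrow to [3/5, 1/1)
Step 2: interval [3/5, 1/1), width = 1/1 - 3/5 = 2/5
  'f': [3/5 + 2/5*0/1, 3/5 + 2/5*3/10) = [3/5, 18/25)
  'a': [3/5 + 2/5*3/10, 3/5 + 2/5*3/5) = [18/25, 21/25)
  'e': [3/5 + 2/5*3/5, 3/5 + 2/5*1/1) = [21/25, 1/1) <- contains code 121/125
  emit 'e', narrow to [21/25, 1/1)
Step 3: interval [21/25, 1/1), width = 1/1 - 21/25 = 4/25
  'f': [21/25 + 4/25*0/1, 21/25 + 4/25*3/10) = [21/25, 111/125)
  'a': [21/25 + 4/25*3/10, 21/25 + 4/25*3/5) = [111/125, 117/125)
  'e': [21/25 + 4/25*3/5, 21/25 + 4/25*1/1) = [117/125, 1/1) <- contains code 121/125
  emit 'e', narrow to [117/125, 1/1)

Answer: 117/125 1/1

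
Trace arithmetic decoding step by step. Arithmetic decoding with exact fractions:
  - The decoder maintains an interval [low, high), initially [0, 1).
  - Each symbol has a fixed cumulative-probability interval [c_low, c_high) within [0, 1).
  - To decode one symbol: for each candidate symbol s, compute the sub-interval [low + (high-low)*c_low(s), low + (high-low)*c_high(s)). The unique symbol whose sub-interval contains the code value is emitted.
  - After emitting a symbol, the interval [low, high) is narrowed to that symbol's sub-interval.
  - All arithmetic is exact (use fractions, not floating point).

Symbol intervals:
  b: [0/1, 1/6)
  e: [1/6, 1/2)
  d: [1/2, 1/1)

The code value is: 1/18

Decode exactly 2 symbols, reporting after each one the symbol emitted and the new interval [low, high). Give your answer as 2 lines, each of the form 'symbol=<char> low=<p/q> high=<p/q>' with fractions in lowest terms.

Step 1: interval [0/1, 1/1), width = 1/1 - 0/1 = 1/1
  'b': [0/1 + 1/1*0/1, 0/1 + 1/1*1/6) = [0/1, 1/6) <- contains code 1/18
  'e': [0/1 + 1/1*1/6, 0/1 + 1/1*1/2) = [1/6, 1/2)
  'd': [0/1 + 1/1*1/2, 0/1 + 1/1*1/1) = [1/2, 1/1)
  emit 'b', narrow to [0/1, 1/6)
Step 2: interval [0/1, 1/6), width = 1/6 - 0/1 = 1/6
  'b': [0/1 + 1/6*0/1, 0/1 + 1/6*1/6) = [0/1, 1/36)
  'e': [0/1 + 1/6*1/6, 0/1 + 1/6*1/2) = [1/36, 1/12) <- contains code 1/18
  'd': [0/1 + 1/6*1/2, 0/1 + 1/6*1/1) = [1/12, 1/6)
  emit 'e', narrow to [1/36, 1/12)

Answer: symbol=b low=0/1 high=1/6
symbol=e low=1/36 high=1/12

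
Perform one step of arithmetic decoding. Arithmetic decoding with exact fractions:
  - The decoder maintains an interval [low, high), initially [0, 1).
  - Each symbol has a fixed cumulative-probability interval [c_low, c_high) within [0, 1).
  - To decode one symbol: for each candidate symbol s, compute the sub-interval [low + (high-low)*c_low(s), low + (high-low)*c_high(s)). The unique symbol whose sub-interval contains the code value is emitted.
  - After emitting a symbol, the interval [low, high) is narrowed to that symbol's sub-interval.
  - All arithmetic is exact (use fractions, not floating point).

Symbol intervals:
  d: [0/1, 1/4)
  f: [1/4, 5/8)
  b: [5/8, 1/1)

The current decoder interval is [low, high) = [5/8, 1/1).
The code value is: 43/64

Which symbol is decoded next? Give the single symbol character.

Answer: d

Derivation:
Interval width = high − low = 1/1 − 5/8 = 3/8
Scaled code = (code − low) / width = (43/64 − 5/8) / 3/8 = 1/8
  d: [0/1, 1/4) ← scaled code falls here ✓
  f: [1/4, 5/8) 
  b: [5/8, 1/1) 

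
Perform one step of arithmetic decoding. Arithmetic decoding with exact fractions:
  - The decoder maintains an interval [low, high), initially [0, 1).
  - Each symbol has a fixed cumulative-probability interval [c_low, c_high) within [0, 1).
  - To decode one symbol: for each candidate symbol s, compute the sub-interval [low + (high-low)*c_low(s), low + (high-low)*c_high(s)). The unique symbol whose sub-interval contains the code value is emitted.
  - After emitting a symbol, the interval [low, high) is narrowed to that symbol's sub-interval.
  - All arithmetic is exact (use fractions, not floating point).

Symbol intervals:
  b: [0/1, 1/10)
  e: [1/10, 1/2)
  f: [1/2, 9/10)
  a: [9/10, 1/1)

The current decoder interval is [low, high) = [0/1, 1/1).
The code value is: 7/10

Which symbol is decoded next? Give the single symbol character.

Interval width = high − low = 1/1 − 0/1 = 1/1
Scaled code = (code − low) / width = (7/10 − 0/1) / 1/1 = 7/10
  b: [0/1, 1/10) 
  e: [1/10, 1/2) 
  f: [1/2, 9/10) ← scaled code falls here ✓
  a: [9/10, 1/1) 

Answer: f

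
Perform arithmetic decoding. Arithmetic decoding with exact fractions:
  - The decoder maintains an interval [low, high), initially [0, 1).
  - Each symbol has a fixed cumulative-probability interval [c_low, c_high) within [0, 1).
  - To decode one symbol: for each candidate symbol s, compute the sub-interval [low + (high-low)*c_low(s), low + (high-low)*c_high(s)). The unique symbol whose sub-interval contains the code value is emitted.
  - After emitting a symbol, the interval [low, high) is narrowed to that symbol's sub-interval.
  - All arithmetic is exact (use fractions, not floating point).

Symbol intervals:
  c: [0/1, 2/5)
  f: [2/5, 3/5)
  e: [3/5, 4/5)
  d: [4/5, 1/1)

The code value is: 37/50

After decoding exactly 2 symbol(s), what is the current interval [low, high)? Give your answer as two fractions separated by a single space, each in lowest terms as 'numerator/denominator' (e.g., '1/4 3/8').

Answer: 18/25 19/25

Derivation:
Step 1: interval [0/1, 1/1), width = 1/1 - 0/1 = 1/1
  'c': [0/1 + 1/1*0/1, 0/1 + 1/1*2/5) = [0/1, 2/5)
  'f': [0/1 + 1/1*2/5, 0/1 + 1/1*3/5) = [2/5, 3/5)
  'e': [0/1 + 1/1*3/5, 0/1 + 1/1*4/5) = [3/5, 4/5) <- contains code 37/50
  'd': [0/1 + 1/1*4/5, 0/1 + 1/1*1/1) = [4/5, 1/1)
  emit 'e', narrow to [3/5, 4/5)
Step 2: interval [3/5, 4/5), width = 4/5 - 3/5 = 1/5
  'c': [3/5 + 1/5*0/1, 3/5 + 1/5*2/5) = [3/5, 17/25)
  'f': [3/5 + 1/5*2/5, 3/5 + 1/5*3/5) = [17/25, 18/25)
  'e': [3/5 + 1/5*3/5, 3/5 + 1/5*4/5) = [18/25, 19/25) <- contains code 37/50
  'd': [3/5 + 1/5*4/5, 3/5 + 1/5*1/1) = [19/25, 4/5)
  emit 'e', narrow to [18/25, 19/25)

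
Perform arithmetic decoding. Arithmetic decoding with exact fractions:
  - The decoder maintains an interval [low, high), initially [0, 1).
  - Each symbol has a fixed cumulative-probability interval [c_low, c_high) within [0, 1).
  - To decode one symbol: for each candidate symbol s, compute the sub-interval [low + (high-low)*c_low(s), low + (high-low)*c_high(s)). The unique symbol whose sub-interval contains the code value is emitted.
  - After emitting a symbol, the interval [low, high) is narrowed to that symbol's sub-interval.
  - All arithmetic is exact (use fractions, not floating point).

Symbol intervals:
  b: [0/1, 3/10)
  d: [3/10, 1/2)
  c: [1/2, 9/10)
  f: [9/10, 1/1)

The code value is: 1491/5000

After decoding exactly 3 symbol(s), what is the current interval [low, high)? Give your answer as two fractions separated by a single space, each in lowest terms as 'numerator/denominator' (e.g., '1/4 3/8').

Step 1: interval [0/1, 1/1), width = 1/1 - 0/1 = 1/1
  'b': [0/1 + 1/1*0/1, 0/1 + 1/1*3/10) = [0/1, 3/10) <- contains code 1491/5000
  'd': [0/1 + 1/1*3/10, 0/1 + 1/1*1/2) = [3/10, 1/2)
  'c': [0/1 + 1/1*1/2, 0/1 + 1/1*9/10) = [1/2, 9/10)
  'f': [0/1 + 1/1*9/10, 0/1 + 1/1*1/1) = [9/10, 1/1)
  emit 'b', narrow to [0/1, 3/10)
Step 2: interval [0/1, 3/10), width = 3/10 - 0/1 = 3/10
  'b': [0/1 + 3/10*0/1, 0/1 + 3/10*3/10) = [0/1, 9/100)
  'd': [0/1 + 3/10*3/10, 0/1 + 3/10*1/2) = [9/100, 3/20)
  'c': [0/1 + 3/10*1/2, 0/1 + 3/10*9/10) = [3/20, 27/100)
  'f': [0/1 + 3/10*9/10, 0/1 + 3/10*1/1) = [27/100, 3/10) <- contains code 1491/5000
  emit 'f', narrow to [27/100, 3/10)
Step 3: interval [27/100, 3/10), width = 3/10 - 27/100 = 3/100
  'b': [27/100 + 3/100*0/1, 27/100 + 3/100*3/10) = [27/100, 279/1000)
  'd': [27/100 + 3/100*3/10, 27/100 + 3/100*1/2) = [279/1000, 57/200)
  'c': [27/100 + 3/100*1/2, 27/100 + 3/100*9/10) = [57/200, 297/1000)
  'f': [27/100 + 3/100*9/10, 27/100 + 3/100*1/1) = [297/1000, 3/10) <- contains code 1491/5000
  emit 'f', narrow to [297/1000, 3/10)

Answer: 297/1000 3/10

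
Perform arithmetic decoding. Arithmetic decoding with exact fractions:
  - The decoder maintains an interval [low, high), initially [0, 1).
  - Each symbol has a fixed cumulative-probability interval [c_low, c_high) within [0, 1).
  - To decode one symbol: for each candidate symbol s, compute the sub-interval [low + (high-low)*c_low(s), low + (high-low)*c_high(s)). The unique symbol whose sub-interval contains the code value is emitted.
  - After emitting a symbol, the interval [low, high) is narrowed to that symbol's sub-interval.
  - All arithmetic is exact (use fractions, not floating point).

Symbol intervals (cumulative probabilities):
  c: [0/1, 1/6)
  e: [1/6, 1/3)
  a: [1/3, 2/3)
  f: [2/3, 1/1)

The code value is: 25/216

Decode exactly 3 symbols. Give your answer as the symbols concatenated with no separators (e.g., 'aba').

Answer: cfc

Derivation:
Step 1: interval [0/1, 1/1), width = 1/1 - 0/1 = 1/1
  'c': [0/1 + 1/1*0/1, 0/1 + 1/1*1/6) = [0/1, 1/6) <- contains code 25/216
  'e': [0/1 + 1/1*1/6, 0/1 + 1/1*1/3) = [1/6, 1/3)
  'a': [0/1 + 1/1*1/3, 0/1 + 1/1*2/3) = [1/3, 2/3)
  'f': [0/1 + 1/1*2/3, 0/1 + 1/1*1/1) = [2/3, 1/1)
  emit 'c', narrow to [0/1, 1/6)
Step 2: interval [0/1, 1/6), width = 1/6 - 0/1 = 1/6
  'c': [0/1 + 1/6*0/1, 0/1 + 1/6*1/6) = [0/1, 1/36)
  'e': [0/1 + 1/6*1/6, 0/1 + 1/6*1/3) = [1/36, 1/18)
  'a': [0/1 + 1/6*1/3, 0/1 + 1/6*2/3) = [1/18, 1/9)
  'f': [0/1 + 1/6*2/3, 0/1 + 1/6*1/1) = [1/9, 1/6) <- contains code 25/216
  emit 'f', narrow to [1/9, 1/6)
Step 3: interval [1/9, 1/6), width = 1/6 - 1/9 = 1/18
  'c': [1/9 + 1/18*0/1, 1/9 + 1/18*1/6) = [1/9, 13/108) <- contains code 25/216
  'e': [1/9 + 1/18*1/6, 1/9 + 1/18*1/3) = [13/108, 7/54)
  'a': [1/9 + 1/18*1/3, 1/9 + 1/18*2/3) = [7/54, 4/27)
  'f': [1/9 + 1/18*2/3, 1/9 + 1/18*1/1) = [4/27, 1/6)
  emit 'c', narrow to [1/9, 13/108)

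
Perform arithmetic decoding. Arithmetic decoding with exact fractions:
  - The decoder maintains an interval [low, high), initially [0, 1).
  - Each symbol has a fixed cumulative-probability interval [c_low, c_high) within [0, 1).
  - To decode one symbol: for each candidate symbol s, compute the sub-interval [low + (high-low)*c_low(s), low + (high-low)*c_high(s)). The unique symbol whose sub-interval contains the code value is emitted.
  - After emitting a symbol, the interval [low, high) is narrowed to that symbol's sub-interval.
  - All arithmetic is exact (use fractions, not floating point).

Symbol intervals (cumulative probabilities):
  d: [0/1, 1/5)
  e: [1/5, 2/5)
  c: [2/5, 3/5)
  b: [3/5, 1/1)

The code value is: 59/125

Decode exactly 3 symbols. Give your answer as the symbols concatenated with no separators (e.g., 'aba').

Step 1: interval [0/1, 1/1), width = 1/1 - 0/1 = 1/1
  'd': [0/1 + 1/1*0/1, 0/1 + 1/1*1/5) = [0/1, 1/5)
  'e': [0/1 + 1/1*1/5, 0/1 + 1/1*2/5) = [1/5, 2/5)
  'c': [0/1 + 1/1*2/5, 0/1 + 1/1*3/5) = [2/5, 3/5) <- contains code 59/125
  'b': [0/1 + 1/1*3/5, 0/1 + 1/1*1/1) = [3/5, 1/1)
  emit 'c', narrow to [2/5, 3/5)
Step 2: interval [2/5, 3/5), width = 3/5 - 2/5 = 1/5
  'd': [2/5 + 1/5*0/1, 2/5 + 1/5*1/5) = [2/5, 11/25)
  'e': [2/5 + 1/5*1/5, 2/5 + 1/5*2/5) = [11/25, 12/25) <- contains code 59/125
  'c': [2/5 + 1/5*2/5, 2/5 + 1/5*3/5) = [12/25, 13/25)
  'b': [2/5 + 1/5*3/5, 2/5 + 1/5*1/1) = [13/25, 3/5)
  emit 'e', narrow to [11/25, 12/25)
Step 3: interval [11/25, 12/25), width = 12/25 - 11/25 = 1/25
  'd': [11/25 + 1/25*0/1, 11/25 + 1/25*1/5) = [11/25, 56/125)
  'e': [11/25 + 1/25*1/5, 11/25 + 1/25*2/5) = [56/125, 57/125)
  'c': [11/25 + 1/25*2/5, 11/25 + 1/25*3/5) = [57/125, 58/125)
  'b': [11/25 + 1/25*3/5, 11/25 + 1/25*1/1) = [58/125, 12/25) <- contains code 59/125
  emit 'b', narrow to [58/125, 12/25)

Answer: ceb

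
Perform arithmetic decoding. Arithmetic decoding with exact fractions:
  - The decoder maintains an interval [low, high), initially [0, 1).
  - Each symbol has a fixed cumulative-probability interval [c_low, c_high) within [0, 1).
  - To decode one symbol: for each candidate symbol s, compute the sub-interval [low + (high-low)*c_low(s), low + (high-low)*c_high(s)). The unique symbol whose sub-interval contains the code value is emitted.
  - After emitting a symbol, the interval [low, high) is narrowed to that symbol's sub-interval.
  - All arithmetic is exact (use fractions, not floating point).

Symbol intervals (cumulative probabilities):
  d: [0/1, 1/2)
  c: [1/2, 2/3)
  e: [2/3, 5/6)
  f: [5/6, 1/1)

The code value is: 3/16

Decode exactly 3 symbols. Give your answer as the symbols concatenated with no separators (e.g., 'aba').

Answer: dde

Derivation:
Step 1: interval [0/1, 1/1), width = 1/1 - 0/1 = 1/1
  'd': [0/1 + 1/1*0/1, 0/1 + 1/1*1/2) = [0/1, 1/2) <- contains code 3/16
  'c': [0/1 + 1/1*1/2, 0/1 + 1/1*2/3) = [1/2, 2/3)
  'e': [0/1 + 1/1*2/3, 0/1 + 1/1*5/6) = [2/3, 5/6)
  'f': [0/1 + 1/1*5/6, 0/1 + 1/1*1/1) = [5/6, 1/1)
  emit 'd', narrow to [0/1, 1/2)
Step 2: interval [0/1, 1/2), width = 1/2 - 0/1 = 1/2
  'd': [0/1 + 1/2*0/1, 0/1 + 1/2*1/2) = [0/1, 1/4) <- contains code 3/16
  'c': [0/1 + 1/2*1/2, 0/1 + 1/2*2/3) = [1/4, 1/3)
  'e': [0/1 + 1/2*2/3, 0/1 + 1/2*5/6) = [1/3, 5/12)
  'f': [0/1 + 1/2*5/6, 0/1 + 1/2*1/1) = [5/12, 1/2)
  emit 'd', narrow to [0/1, 1/4)
Step 3: interval [0/1, 1/4), width = 1/4 - 0/1 = 1/4
  'd': [0/1 + 1/4*0/1, 0/1 + 1/4*1/2) = [0/1, 1/8)
  'c': [0/1 + 1/4*1/2, 0/1 + 1/4*2/3) = [1/8, 1/6)
  'e': [0/1 + 1/4*2/3, 0/1 + 1/4*5/6) = [1/6, 5/24) <- contains code 3/16
  'f': [0/1 + 1/4*5/6, 0/1 + 1/4*1/1) = [5/24, 1/4)
  emit 'e', narrow to [1/6, 5/24)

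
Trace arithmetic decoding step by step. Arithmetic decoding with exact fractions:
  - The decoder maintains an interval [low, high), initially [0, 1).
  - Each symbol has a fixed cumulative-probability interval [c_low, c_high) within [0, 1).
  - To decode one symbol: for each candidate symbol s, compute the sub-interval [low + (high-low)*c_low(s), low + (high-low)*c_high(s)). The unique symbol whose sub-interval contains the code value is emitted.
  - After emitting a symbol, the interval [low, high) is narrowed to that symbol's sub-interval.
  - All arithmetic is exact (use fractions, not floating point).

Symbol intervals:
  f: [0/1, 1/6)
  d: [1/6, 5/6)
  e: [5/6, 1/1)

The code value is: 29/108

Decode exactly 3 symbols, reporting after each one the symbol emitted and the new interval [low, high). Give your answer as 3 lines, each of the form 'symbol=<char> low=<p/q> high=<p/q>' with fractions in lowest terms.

Step 1: interval [0/1, 1/1), width = 1/1 - 0/1 = 1/1
  'f': [0/1 + 1/1*0/1, 0/1 + 1/1*1/6) = [0/1, 1/6)
  'd': [0/1 + 1/1*1/6, 0/1 + 1/1*5/6) = [1/6, 5/6) <- contains code 29/108
  'e': [0/1 + 1/1*5/6, 0/1 + 1/1*1/1) = [5/6, 1/1)
  emit 'd', narrow to [1/6, 5/6)
Step 2: interval [1/6, 5/6), width = 5/6 - 1/6 = 2/3
  'f': [1/6 + 2/3*0/1, 1/6 + 2/3*1/6) = [1/6, 5/18) <- contains code 29/108
  'd': [1/6 + 2/3*1/6, 1/6 + 2/3*5/6) = [5/18, 13/18)
  'e': [1/6 + 2/3*5/6, 1/6 + 2/3*1/1) = [13/18, 5/6)
  emit 'f', narrow to [1/6, 5/18)
Step 3: interval [1/6, 5/18), width = 5/18 - 1/6 = 1/9
  'f': [1/6 + 1/9*0/1, 1/6 + 1/9*1/6) = [1/6, 5/27)
  'd': [1/6 + 1/9*1/6, 1/6 + 1/9*5/6) = [5/27, 7/27)
  'e': [1/6 + 1/9*5/6, 1/6 + 1/9*1/1) = [7/27, 5/18) <- contains code 29/108
  emit 'e', narrow to [7/27, 5/18)

Answer: symbol=d low=1/6 high=5/6
symbol=f low=1/6 high=5/18
symbol=e low=7/27 high=5/18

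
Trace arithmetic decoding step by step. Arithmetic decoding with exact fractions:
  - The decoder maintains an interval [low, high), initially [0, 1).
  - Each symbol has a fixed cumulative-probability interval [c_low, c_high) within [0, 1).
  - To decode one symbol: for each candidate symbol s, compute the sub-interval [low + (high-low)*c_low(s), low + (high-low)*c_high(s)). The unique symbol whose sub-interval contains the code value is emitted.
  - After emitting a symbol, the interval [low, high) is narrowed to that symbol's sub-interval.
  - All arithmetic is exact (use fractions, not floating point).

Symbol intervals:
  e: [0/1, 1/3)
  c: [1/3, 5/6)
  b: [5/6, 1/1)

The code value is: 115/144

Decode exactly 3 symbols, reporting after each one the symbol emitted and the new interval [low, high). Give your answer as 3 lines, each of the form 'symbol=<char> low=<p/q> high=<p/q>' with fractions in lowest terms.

Answer: symbol=c low=1/3 high=5/6
symbol=b low=3/4 high=5/6
symbol=c low=7/9 high=59/72

Derivation:
Step 1: interval [0/1, 1/1), width = 1/1 - 0/1 = 1/1
  'e': [0/1 + 1/1*0/1, 0/1 + 1/1*1/3) = [0/1, 1/3)
  'c': [0/1 + 1/1*1/3, 0/1 + 1/1*5/6) = [1/3, 5/6) <- contains code 115/144
  'b': [0/1 + 1/1*5/6, 0/1 + 1/1*1/1) = [5/6, 1/1)
  emit 'c', narrow to [1/3, 5/6)
Step 2: interval [1/3, 5/6), width = 5/6 - 1/3 = 1/2
  'e': [1/3 + 1/2*0/1, 1/3 + 1/2*1/3) = [1/3, 1/2)
  'c': [1/3 + 1/2*1/3, 1/3 + 1/2*5/6) = [1/2, 3/4)
  'b': [1/3 + 1/2*5/6, 1/3 + 1/2*1/1) = [3/4, 5/6) <- contains code 115/144
  emit 'b', narrow to [3/4, 5/6)
Step 3: interval [3/4, 5/6), width = 5/6 - 3/4 = 1/12
  'e': [3/4 + 1/12*0/1, 3/4 + 1/12*1/3) = [3/4, 7/9)
  'c': [3/4 + 1/12*1/3, 3/4 + 1/12*5/6) = [7/9, 59/72) <- contains code 115/144
  'b': [3/4 + 1/12*5/6, 3/4 + 1/12*1/1) = [59/72, 5/6)
  emit 'c', narrow to [7/9, 59/72)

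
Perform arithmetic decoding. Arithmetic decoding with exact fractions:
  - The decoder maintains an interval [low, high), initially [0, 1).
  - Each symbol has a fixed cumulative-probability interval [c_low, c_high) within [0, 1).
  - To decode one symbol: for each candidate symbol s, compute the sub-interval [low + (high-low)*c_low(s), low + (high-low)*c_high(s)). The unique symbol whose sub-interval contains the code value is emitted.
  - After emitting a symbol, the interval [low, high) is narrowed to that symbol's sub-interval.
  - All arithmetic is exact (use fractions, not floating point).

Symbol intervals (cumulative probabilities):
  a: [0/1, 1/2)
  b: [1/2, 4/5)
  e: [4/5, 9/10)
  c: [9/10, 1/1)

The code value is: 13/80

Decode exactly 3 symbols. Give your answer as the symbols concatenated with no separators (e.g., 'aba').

Answer: aab

Derivation:
Step 1: interval [0/1, 1/1), width = 1/1 - 0/1 = 1/1
  'a': [0/1 + 1/1*0/1, 0/1 + 1/1*1/2) = [0/1, 1/2) <- contains code 13/80
  'b': [0/1 + 1/1*1/2, 0/1 + 1/1*4/5) = [1/2, 4/5)
  'e': [0/1 + 1/1*4/5, 0/1 + 1/1*9/10) = [4/5, 9/10)
  'c': [0/1 + 1/1*9/10, 0/1 + 1/1*1/1) = [9/10, 1/1)
  emit 'a', narrow to [0/1, 1/2)
Step 2: interval [0/1, 1/2), width = 1/2 - 0/1 = 1/2
  'a': [0/1 + 1/2*0/1, 0/1 + 1/2*1/2) = [0/1, 1/4) <- contains code 13/80
  'b': [0/1 + 1/2*1/2, 0/1 + 1/2*4/5) = [1/4, 2/5)
  'e': [0/1 + 1/2*4/5, 0/1 + 1/2*9/10) = [2/5, 9/20)
  'c': [0/1 + 1/2*9/10, 0/1 + 1/2*1/1) = [9/20, 1/2)
  emit 'a', narrow to [0/1, 1/4)
Step 3: interval [0/1, 1/4), width = 1/4 - 0/1 = 1/4
  'a': [0/1 + 1/4*0/1, 0/1 + 1/4*1/2) = [0/1, 1/8)
  'b': [0/1 + 1/4*1/2, 0/1 + 1/4*4/5) = [1/8, 1/5) <- contains code 13/80
  'e': [0/1 + 1/4*4/5, 0/1 + 1/4*9/10) = [1/5, 9/40)
  'c': [0/1 + 1/4*9/10, 0/1 + 1/4*1/1) = [9/40, 1/4)
  emit 'b', narrow to [1/8, 1/5)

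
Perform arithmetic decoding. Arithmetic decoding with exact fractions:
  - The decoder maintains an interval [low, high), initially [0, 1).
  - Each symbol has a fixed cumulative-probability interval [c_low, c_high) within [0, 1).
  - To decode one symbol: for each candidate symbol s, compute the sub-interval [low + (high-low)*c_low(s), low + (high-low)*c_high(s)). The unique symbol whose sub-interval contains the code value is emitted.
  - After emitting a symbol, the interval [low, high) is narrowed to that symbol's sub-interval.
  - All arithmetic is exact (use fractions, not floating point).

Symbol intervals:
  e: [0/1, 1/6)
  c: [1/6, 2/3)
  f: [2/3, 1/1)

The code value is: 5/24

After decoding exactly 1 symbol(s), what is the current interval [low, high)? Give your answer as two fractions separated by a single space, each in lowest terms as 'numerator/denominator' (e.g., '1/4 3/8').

Step 1: interval [0/1, 1/1), width = 1/1 - 0/1 = 1/1
  'e': [0/1 + 1/1*0/1, 0/1 + 1/1*1/6) = [0/1, 1/6)
  'c': [0/1 + 1/1*1/6, 0/1 + 1/1*2/3) = [1/6, 2/3) <- contains code 5/24
  'f': [0/1 + 1/1*2/3, 0/1 + 1/1*1/1) = [2/3, 1/1)
  emit 'c', narrow to [1/6, 2/3)

Answer: 1/6 2/3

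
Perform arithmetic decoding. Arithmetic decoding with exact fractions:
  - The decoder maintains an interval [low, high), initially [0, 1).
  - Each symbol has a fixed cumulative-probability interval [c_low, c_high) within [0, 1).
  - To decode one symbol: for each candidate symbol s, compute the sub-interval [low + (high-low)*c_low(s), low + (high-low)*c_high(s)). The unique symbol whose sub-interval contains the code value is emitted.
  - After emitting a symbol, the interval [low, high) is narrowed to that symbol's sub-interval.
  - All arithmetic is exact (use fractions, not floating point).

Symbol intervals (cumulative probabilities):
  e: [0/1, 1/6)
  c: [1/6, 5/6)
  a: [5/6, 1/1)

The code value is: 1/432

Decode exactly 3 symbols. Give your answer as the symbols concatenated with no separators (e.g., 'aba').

Answer: eee

Derivation:
Step 1: interval [0/1, 1/1), width = 1/1 - 0/1 = 1/1
  'e': [0/1 + 1/1*0/1, 0/1 + 1/1*1/6) = [0/1, 1/6) <- contains code 1/432
  'c': [0/1 + 1/1*1/6, 0/1 + 1/1*5/6) = [1/6, 5/6)
  'a': [0/1 + 1/1*5/6, 0/1 + 1/1*1/1) = [5/6, 1/1)
  emit 'e', narrow to [0/1, 1/6)
Step 2: interval [0/1, 1/6), width = 1/6 - 0/1 = 1/6
  'e': [0/1 + 1/6*0/1, 0/1 + 1/6*1/6) = [0/1, 1/36) <- contains code 1/432
  'c': [0/1 + 1/6*1/6, 0/1 + 1/6*5/6) = [1/36, 5/36)
  'a': [0/1 + 1/6*5/6, 0/1 + 1/6*1/1) = [5/36, 1/6)
  emit 'e', narrow to [0/1, 1/36)
Step 3: interval [0/1, 1/36), width = 1/36 - 0/1 = 1/36
  'e': [0/1 + 1/36*0/1, 0/1 + 1/36*1/6) = [0/1, 1/216) <- contains code 1/432
  'c': [0/1 + 1/36*1/6, 0/1 + 1/36*5/6) = [1/216, 5/216)
  'a': [0/1 + 1/36*5/6, 0/1 + 1/36*1/1) = [5/216, 1/36)
  emit 'e', narrow to [0/1, 1/216)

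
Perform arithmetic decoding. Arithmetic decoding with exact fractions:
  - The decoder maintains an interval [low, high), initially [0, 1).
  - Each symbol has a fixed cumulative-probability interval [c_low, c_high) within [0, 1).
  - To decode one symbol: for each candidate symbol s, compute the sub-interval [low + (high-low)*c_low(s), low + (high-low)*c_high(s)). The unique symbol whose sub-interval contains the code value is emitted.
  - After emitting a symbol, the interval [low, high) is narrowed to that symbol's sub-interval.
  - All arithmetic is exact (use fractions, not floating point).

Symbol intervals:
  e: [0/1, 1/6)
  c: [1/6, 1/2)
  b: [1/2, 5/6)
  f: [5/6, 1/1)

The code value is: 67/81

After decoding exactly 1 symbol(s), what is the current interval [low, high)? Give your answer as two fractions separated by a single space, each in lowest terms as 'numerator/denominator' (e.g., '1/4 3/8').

Step 1: interval [0/1, 1/1), width = 1/1 - 0/1 = 1/1
  'e': [0/1 + 1/1*0/1, 0/1 + 1/1*1/6) = [0/1, 1/6)
  'c': [0/1 + 1/1*1/6, 0/1 + 1/1*1/2) = [1/6, 1/2)
  'b': [0/1 + 1/1*1/2, 0/1 + 1/1*5/6) = [1/2, 5/6) <- contains code 67/81
  'f': [0/1 + 1/1*5/6, 0/1 + 1/1*1/1) = [5/6, 1/1)
  emit 'b', narrow to [1/2, 5/6)

Answer: 1/2 5/6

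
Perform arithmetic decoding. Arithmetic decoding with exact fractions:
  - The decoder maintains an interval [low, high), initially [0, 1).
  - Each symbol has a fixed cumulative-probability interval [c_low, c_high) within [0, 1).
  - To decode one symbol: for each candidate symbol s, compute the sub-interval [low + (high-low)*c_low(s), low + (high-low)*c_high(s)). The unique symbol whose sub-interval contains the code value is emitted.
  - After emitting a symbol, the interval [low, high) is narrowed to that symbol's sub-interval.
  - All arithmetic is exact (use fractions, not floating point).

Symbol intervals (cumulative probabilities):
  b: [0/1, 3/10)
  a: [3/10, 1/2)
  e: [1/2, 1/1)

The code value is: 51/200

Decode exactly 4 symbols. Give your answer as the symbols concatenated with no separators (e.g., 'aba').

Answer: beea

Derivation:
Step 1: interval [0/1, 1/1), width = 1/1 - 0/1 = 1/1
  'b': [0/1 + 1/1*0/1, 0/1 + 1/1*3/10) = [0/1, 3/10) <- contains code 51/200
  'a': [0/1 + 1/1*3/10, 0/1 + 1/1*1/2) = [3/10, 1/2)
  'e': [0/1 + 1/1*1/2, 0/1 + 1/1*1/1) = [1/2, 1/1)
  emit 'b', narrow to [0/1, 3/10)
Step 2: interval [0/1, 3/10), width = 3/10 - 0/1 = 3/10
  'b': [0/1 + 3/10*0/1, 0/1 + 3/10*3/10) = [0/1, 9/100)
  'a': [0/1 + 3/10*3/10, 0/1 + 3/10*1/2) = [9/100, 3/20)
  'e': [0/1 + 3/10*1/2, 0/1 + 3/10*1/1) = [3/20, 3/10) <- contains code 51/200
  emit 'e', narrow to [3/20, 3/10)
Step 3: interval [3/20, 3/10), width = 3/10 - 3/20 = 3/20
  'b': [3/20 + 3/20*0/1, 3/20 + 3/20*3/10) = [3/20, 39/200)
  'a': [3/20 + 3/20*3/10, 3/20 + 3/20*1/2) = [39/200, 9/40)
  'e': [3/20 + 3/20*1/2, 3/20 + 3/20*1/1) = [9/40, 3/10) <- contains code 51/200
  emit 'e', narrow to [9/40, 3/10)
Step 4: interval [9/40, 3/10), width = 3/10 - 9/40 = 3/40
  'b': [9/40 + 3/40*0/1, 9/40 + 3/40*3/10) = [9/40, 99/400)
  'a': [9/40 + 3/40*3/10, 9/40 + 3/40*1/2) = [99/400, 21/80) <- contains code 51/200
  'e': [9/40 + 3/40*1/2, 9/40 + 3/40*1/1) = [21/80, 3/10)
  emit 'a', narrow to [99/400, 21/80)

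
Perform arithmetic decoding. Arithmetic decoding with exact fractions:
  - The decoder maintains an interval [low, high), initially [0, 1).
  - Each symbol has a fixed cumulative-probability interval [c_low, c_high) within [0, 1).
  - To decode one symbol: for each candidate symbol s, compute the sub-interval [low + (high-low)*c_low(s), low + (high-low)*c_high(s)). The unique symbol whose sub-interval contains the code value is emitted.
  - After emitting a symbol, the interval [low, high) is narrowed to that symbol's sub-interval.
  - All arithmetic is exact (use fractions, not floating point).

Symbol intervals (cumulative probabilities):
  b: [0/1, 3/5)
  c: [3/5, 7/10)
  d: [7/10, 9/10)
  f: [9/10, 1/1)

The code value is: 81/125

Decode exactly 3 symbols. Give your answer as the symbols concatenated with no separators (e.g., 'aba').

Step 1: interval [0/1, 1/1), width = 1/1 - 0/1 = 1/1
  'b': [0/1 + 1/1*0/1, 0/1 + 1/1*3/5) = [0/1, 3/5)
  'c': [0/1 + 1/1*3/5, 0/1 + 1/1*7/10) = [3/5, 7/10) <- contains code 81/125
  'd': [0/1 + 1/1*7/10, 0/1 + 1/1*9/10) = [7/10, 9/10)
  'f': [0/1 + 1/1*9/10, 0/1 + 1/1*1/1) = [9/10, 1/1)
  emit 'c', narrow to [3/5, 7/10)
Step 2: interval [3/5, 7/10), width = 7/10 - 3/5 = 1/10
  'b': [3/5 + 1/10*0/1, 3/5 + 1/10*3/5) = [3/5, 33/50) <- contains code 81/125
  'c': [3/5 + 1/10*3/5, 3/5 + 1/10*7/10) = [33/50, 67/100)
  'd': [3/5 + 1/10*7/10, 3/5 + 1/10*9/10) = [67/100, 69/100)
  'f': [3/5 + 1/10*9/10, 3/5 + 1/10*1/1) = [69/100, 7/10)
  emit 'b', narrow to [3/5, 33/50)
Step 3: interval [3/5, 33/50), width = 33/50 - 3/5 = 3/50
  'b': [3/5 + 3/50*0/1, 3/5 + 3/50*3/5) = [3/5, 159/250)
  'c': [3/5 + 3/50*3/5, 3/5 + 3/50*7/10) = [159/250, 321/500)
  'd': [3/5 + 3/50*7/10, 3/5 + 3/50*9/10) = [321/500, 327/500) <- contains code 81/125
  'f': [3/5 + 3/50*9/10, 3/5 + 3/50*1/1) = [327/500, 33/50)
  emit 'd', narrow to [321/500, 327/500)

Answer: cbd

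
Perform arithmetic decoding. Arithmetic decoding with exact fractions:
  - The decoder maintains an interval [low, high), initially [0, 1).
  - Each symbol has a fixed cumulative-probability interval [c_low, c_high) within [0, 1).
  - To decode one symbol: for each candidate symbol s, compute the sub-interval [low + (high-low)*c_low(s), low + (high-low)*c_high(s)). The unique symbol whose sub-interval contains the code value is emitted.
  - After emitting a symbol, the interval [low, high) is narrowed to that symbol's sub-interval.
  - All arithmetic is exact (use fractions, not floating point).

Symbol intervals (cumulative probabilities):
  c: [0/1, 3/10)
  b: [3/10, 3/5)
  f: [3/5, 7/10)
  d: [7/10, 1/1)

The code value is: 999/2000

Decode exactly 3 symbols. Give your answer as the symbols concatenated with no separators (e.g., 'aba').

Step 1: interval [0/1, 1/1), width = 1/1 - 0/1 = 1/1
  'c': [0/1 + 1/1*0/1, 0/1 + 1/1*3/10) = [0/1, 3/10)
  'b': [0/1 + 1/1*3/10, 0/1 + 1/1*3/5) = [3/10, 3/5) <- contains code 999/2000
  'f': [0/1 + 1/1*3/5, 0/1 + 1/1*7/10) = [3/5, 7/10)
  'd': [0/1 + 1/1*7/10, 0/1 + 1/1*1/1) = [7/10, 1/1)
  emit 'b', narrow to [3/10, 3/5)
Step 2: interval [3/10, 3/5), width = 3/5 - 3/10 = 3/10
  'c': [3/10 + 3/10*0/1, 3/10 + 3/10*3/10) = [3/10, 39/100)
  'b': [3/10 + 3/10*3/10, 3/10 + 3/10*3/5) = [39/100, 12/25)
  'f': [3/10 + 3/10*3/5, 3/10 + 3/10*7/10) = [12/25, 51/100) <- contains code 999/2000
  'd': [3/10 + 3/10*7/10, 3/10 + 3/10*1/1) = [51/100, 3/5)
  emit 'f', narrow to [12/25, 51/100)
Step 3: interval [12/25, 51/100), width = 51/100 - 12/25 = 3/100
  'c': [12/25 + 3/100*0/1, 12/25 + 3/100*3/10) = [12/25, 489/1000)
  'b': [12/25 + 3/100*3/10, 12/25 + 3/100*3/5) = [489/1000, 249/500)
  'f': [12/25 + 3/100*3/5, 12/25 + 3/100*7/10) = [249/500, 501/1000) <- contains code 999/2000
  'd': [12/25 + 3/100*7/10, 12/25 + 3/100*1/1) = [501/1000, 51/100)
  emit 'f', narrow to [249/500, 501/1000)

Answer: bff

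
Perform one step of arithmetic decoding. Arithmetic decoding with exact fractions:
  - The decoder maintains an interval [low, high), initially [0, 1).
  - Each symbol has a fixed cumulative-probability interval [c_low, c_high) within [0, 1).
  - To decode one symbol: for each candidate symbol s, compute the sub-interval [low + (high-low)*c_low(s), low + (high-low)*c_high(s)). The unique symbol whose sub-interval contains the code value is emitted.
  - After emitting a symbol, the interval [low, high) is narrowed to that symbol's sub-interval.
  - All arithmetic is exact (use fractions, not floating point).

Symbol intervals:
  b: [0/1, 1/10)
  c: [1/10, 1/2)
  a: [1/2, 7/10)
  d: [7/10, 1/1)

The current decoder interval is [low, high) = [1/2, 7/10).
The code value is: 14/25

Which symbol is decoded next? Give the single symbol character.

Interval width = high − low = 7/10 − 1/2 = 1/5
Scaled code = (code − low) / width = (14/25 − 1/2) / 1/5 = 3/10
  b: [0/1, 1/10) 
  c: [1/10, 1/2) ← scaled code falls here ✓
  a: [1/2, 7/10) 
  d: [7/10, 1/1) 

Answer: c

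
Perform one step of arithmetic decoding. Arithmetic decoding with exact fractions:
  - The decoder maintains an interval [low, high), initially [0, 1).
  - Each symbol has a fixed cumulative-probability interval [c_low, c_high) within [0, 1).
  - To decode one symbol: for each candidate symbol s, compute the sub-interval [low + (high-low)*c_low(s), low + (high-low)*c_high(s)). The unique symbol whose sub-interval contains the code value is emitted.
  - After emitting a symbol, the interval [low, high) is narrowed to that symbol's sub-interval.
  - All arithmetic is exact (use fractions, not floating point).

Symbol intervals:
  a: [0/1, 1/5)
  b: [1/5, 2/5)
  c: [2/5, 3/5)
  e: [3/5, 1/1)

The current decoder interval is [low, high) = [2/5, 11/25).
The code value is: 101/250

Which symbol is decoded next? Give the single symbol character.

Answer: a

Derivation:
Interval width = high − low = 11/25 − 2/5 = 1/25
Scaled code = (code − low) / width = (101/250 − 2/5) / 1/25 = 1/10
  a: [0/1, 1/5) ← scaled code falls here ✓
  b: [1/5, 2/5) 
  c: [2/5, 3/5) 
  e: [3/5, 1/1) 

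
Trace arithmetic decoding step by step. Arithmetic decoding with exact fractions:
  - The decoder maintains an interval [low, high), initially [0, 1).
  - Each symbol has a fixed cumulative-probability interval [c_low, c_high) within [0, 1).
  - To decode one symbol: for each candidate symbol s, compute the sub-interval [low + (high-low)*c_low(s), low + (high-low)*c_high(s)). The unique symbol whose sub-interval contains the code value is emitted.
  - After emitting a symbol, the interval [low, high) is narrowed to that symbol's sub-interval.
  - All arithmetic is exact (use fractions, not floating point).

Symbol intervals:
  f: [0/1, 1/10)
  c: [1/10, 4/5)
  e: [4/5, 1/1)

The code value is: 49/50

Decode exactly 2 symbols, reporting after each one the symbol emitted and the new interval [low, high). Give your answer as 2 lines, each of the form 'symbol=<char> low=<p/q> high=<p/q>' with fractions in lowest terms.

Step 1: interval [0/1, 1/1), width = 1/1 - 0/1 = 1/1
  'f': [0/1 + 1/1*0/1, 0/1 + 1/1*1/10) = [0/1, 1/10)
  'c': [0/1 + 1/1*1/10, 0/1 + 1/1*4/5) = [1/10, 4/5)
  'e': [0/1 + 1/1*4/5, 0/1 + 1/1*1/1) = [4/5, 1/1) <- contains code 49/50
  emit 'e', narrow to [4/5, 1/1)
Step 2: interval [4/5, 1/1), width = 1/1 - 4/5 = 1/5
  'f': [4/5 + 1/5*0/1, 4/5 + 1/5*1/10) = [4/5, 41/50)
  'c': [4/5 + 1/5*1/10, 4/5 + 1/5*4/5) = [41/50, 24/25)
  'e': [4/5 + 1/5*4/5, 4/5 + 1/5*1/1) = [24/25, 1/1) <- contains code 49/50
  emit 'e', narrow to [24/25, 1/1)

Answer: symbol=e low=4/5 high=1/1
symbol=e low=24/25 high=1/1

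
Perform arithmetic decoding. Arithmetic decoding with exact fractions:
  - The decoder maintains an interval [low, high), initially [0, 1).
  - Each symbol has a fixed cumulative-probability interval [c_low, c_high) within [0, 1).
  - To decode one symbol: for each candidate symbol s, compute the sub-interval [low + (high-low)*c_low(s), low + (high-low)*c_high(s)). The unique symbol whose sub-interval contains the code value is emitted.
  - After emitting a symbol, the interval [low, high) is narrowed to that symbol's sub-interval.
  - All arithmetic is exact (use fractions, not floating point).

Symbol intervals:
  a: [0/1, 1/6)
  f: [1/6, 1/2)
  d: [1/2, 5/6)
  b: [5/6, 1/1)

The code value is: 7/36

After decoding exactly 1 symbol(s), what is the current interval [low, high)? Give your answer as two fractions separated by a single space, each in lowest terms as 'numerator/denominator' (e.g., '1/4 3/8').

Answer: 1/6 1/2

Derivation:
Step 1: interval [0/1, 1/1), width = 1/1 - 0/1 = 1/1
  'a': [0/1 + 1/1*0/1, 0/1 + 1/1*1/6) = [0/1, 1/6)
  'f': [0/1 + 1/1*1/6, 0/1 + 1/1*1/2) = [1/6, 1/2) <- contains code 7/36
  'd': [0/1 + 1/1*1/2, 0/1 + 1/1*5/6) = [1/2, 5/6)
  'b': [0/1 + 1/1*5/6, 0/1 + 1/1*1/1) = [5/6, 1/1)
  emit 'f', narrow to [1/6, 1/2)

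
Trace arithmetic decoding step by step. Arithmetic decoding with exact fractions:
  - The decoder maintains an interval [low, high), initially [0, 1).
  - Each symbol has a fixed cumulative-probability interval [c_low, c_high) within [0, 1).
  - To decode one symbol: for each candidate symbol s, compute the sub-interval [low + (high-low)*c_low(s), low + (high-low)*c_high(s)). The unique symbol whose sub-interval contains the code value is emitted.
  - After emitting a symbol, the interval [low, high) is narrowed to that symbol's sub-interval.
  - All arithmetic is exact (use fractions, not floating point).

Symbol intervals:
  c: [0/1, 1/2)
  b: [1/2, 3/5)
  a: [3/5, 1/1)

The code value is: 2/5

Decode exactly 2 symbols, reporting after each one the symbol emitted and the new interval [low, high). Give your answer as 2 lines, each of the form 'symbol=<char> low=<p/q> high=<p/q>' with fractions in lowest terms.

Step 1: interval [0/1, 1/1), width = 1/1 - 0/1 = 1/1
  'c': [0/1 + 1/1*0/1, 0/1 + 1/1*1/2) = [0/1, 1/2) <- contains code 2/5
  'b': [0/1 + 1/1*1/2, 0/1 + 1/1*3/5) = [1/2, 3/5)
  'a': [0/1 + 1/1*3/5, 0/1 + 1/1*1/1) = [3/5, 1/1)
  emit 'c', narrow to [0/1, 1/2)
Step 2: interval [0/1, 1/2), width = 1/2 - 0/1 = 1/2
  'c': [0/1 + 1/2*0/1, 0/1 + 1/2*1/2) = [0/1, 1/4)
  'b': [0/1 + 1/2*1/2, 0/1 + 1/2*3/5) = [1/4, 3/10)
  'a': [0/1 + 1/2*3/5, 0/1 + 1/2*1/1) = [3/10, 1/2) <- contains code 2/5
  emit 'a', narrow to [3/10, 1/2)

Answer: symbol=c low=0/1 high=1/2
symbol=a low=3/10 high=1/2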